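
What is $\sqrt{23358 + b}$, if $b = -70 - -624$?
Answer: $14 \sqrt{122} \approx 154.64$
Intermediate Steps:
$b = 554$ ($b = -70 + 624 = 554$)
$\sqrt{23358 + b} = \sqrt{23358 + 554} = \sqrt{23912} = 14 \sqrt{122}$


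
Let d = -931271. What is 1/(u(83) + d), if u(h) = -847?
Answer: -1/932118 ≈ -1.0728e-6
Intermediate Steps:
1/(u(83) + d) = 1/(-847 - 931271) = 1/(-932118) = -1/932118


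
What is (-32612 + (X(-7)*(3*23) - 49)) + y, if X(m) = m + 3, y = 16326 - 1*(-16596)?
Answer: -15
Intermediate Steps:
y = 32922 (y = 16326 + 16596 = 32922)
X(m) = 3 + m
(-32612 + (X(-7)*(3*23) - 49)) + y = (-32612 + ((3 - 7)*(3*23) - 49)) + 32922 = (-32612 + (-4*69 - 49)) + 32922 = (-32612 + (-276 - 49)) + 32922 = (-32612 - 325) + 32922 = -32937 + 32922 = -15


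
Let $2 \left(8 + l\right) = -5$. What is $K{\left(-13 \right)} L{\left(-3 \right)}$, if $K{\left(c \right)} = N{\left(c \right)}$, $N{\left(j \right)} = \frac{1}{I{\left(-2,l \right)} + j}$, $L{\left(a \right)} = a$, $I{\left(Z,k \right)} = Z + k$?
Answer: $\frac{2}{17} \approx 0.11765$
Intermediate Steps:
$l = - \frac{21}{2}$ ($l = -8 + \frac{1}{2} \left(-5\right) = -8 - \frac{5}{2} = - \frac{21}{2} \approx -10.5$)
$N{\left(j \right)} = \frac{1}{- \frac{25}{2} + j}$ ($N{\left(j \right)} = \frac{1}{\left(-2 - \frac{21}{2}\right) + j} = \frac{1}{- \frac{25}{2} + j}$)
$K{\left(c \right)} = \frac{2}{-25 + 2 c}$
$K{\left(-13 \right)} L{\left(-3 \right)} = \frac{2}{-25 + 2 \left(-13\right)} \left(-3\right) = \frac{2}{-25 - 26} \left(-3\right) = \frac{2}{-51} \left(-3\right) = 2 \left(- \frac{1}{51}\right) \left(-3\right) = \left(- \frac{2}{51}\right) \left(-3\right) = \frac{2}{17}$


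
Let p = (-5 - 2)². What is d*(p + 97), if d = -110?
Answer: -16060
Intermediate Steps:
p = 49 (p = (-7)² = 49)
d*(p + 97) = -110*(49 + 97) = -110*146 = -16060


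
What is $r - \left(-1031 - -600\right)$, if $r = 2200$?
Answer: $2631$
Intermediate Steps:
$r - \left(-1031 - -600\right) = 2200 - \left(-1031 - -600\right) = 2200 - \left(-1031 + 600\right) = 2200 - -431 = 2200 + 431 = 2631$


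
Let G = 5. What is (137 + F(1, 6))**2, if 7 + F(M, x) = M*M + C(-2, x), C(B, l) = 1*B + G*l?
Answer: 25281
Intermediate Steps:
C(B, l) = B + 5*l (C(B, l) = 1*B + 5*l = B + 5*l)
F(M, x) = -9 + M**2 + 5*x (F(M, x) = -7 + (M*M + (-2 + 5*x)) = -7 + (M**2 + (-2 + 5*x)) = -7 + (-2 + M**2 + 5*x) = -9 + M**2 + 5*x)
(137 + F(1, 6))**2 = (137 + (-9 + 1**2 + 5*6))**2 = (137 + (-9 + 1 + 30))**2 = (137 + 22)**2 = 159**2 = 25281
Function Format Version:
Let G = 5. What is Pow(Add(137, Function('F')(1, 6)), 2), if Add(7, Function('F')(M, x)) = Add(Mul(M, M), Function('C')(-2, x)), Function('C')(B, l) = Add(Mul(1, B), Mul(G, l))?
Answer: 25281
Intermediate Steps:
Function('C')(B, l) = Add(B, Mul(5, l)) (Function('C')(B, l) = Add(Mul(1, B), Mul(5, l)) = Add(B, Mul(5, l)))
Function('F')(M, x) = Add(-9, Pow(M, 2), Mul(5, x)) (Function('F')(M, x) = Add(-7, Add(Mul(M, M), Add(-2, Mul(5, x)))) = Add(-7, Add(Pow(M, 2), Add(-2, Mul(5, x)))) = Add(-7, Add(-2, Pow(M, 2), Mul(5, x))) = Add(-9, Pow(M, 2), Mul(5, x)))
Pow(Add(137, Function('F')(1, 6)), 2) = Pow(Add(137, Add(-9, Pow(1, 2), Mul(5, 6))), 2) = Pow(Add(137, Add(-9, 1, 30)), 2) = Pow(Add(137, 22), 2) = Pow(159, 2) = 25281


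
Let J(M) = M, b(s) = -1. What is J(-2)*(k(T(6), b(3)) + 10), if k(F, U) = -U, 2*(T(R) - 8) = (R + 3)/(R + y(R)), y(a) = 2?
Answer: -22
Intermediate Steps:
T(R) = 8 + (3 + R)/(2*(2 + R)) (T(R) = 8 + ((R + 3)/(R + 2))/2 = 8 + ((3 + R)/(2 + R))/2 = 8 + (3 + R)/(2*(2 + R)))
J(-2)*(k(T(6), b(3)) + 10) = -2*(-1*(-1) + 10) = -2*(1 + 10) = -2*11 = -22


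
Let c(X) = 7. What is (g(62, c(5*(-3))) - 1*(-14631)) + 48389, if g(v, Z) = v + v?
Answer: 63144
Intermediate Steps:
g(v, Z) = 2*v
(g(62, c(5*(-3))) - 1*(-14631)) + 48389 = (2*62 - 1*(-14631)) + 48389 = (124 + 14631) + 48389 = 14755 + 48389 = 63144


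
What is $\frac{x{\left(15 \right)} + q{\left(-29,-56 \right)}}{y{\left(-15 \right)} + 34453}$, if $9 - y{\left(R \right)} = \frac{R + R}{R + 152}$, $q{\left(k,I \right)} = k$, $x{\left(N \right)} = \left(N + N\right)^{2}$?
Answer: $\frac{119327}{4721324} \approx 0.025274$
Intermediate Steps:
$x{\left(N \right)} = 4 N^{2}$ ($x{\left(N \right)} = \left(2 N\right)^{2} = 4 N^{2}$)
$y{\left(R \right)} = 9 - \frac{2 R}{152 + R}$ ($y{\left(R \right)} = 9 - \frac{R + R}{R + 152} = 9 - \frac{2 R}{152 + R}$)
$\frac{x{\left(15 \right)} + q{\left(-29,-56 \right)}}{y{\left(-15 \right)} + 34453} = \frac{4 \cdot 15^{2} - 29}{\frac{1368 + 7 \left(-15\right)}{152 - 15} + 34453} = \frac{4 \cdot 225 - 29}{\frac{1368 - 105}{137} + 34453} = \frac{900 - 29}{\frac{1}{137} \cdot 1263 + 34453} = \frac{871}{\frac{1263}{137} + 34453} = \frac{871}{\frac{4721324}{137}} = 871 \cdot \frac{137}{4721324} = \frac{119327}{4721324}$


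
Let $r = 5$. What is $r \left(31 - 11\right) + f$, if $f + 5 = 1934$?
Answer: $2029$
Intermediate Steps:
$f = 1929$ ($f = -5 + 1934 = 1929$)
$r \left(31 - 11\right) + f = 5 \left(31 - 11\right) + 1929 = 5 \cdot 20 + 1929 = 100 + 1929 = 2029$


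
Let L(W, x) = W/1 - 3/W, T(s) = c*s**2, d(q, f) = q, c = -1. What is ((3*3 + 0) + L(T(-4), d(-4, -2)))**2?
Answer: 11881/256 ≈ 46.410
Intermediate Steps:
T(s) = -s**2
L(W, x) = W - 3/W (L(W, x) = W*1 - 3/W = W - 3/W)
((3*3 + 0) + L(T(-4), d(-4, -2)))**2 = ((3*3 + 0) + (-1*(-4)**2 - 3/((-1*(-4)**2))))**2 = ((9 + 0) + (-1*16 - 3/((-1*16))))**2 = (9 + (-16 - 3/(-16)))**2 = (9 + (-16 - 3*(-1/16)))**2 = (9 + (-16 + 3/16))**2 = (9 - 253/16)**2 = (-109/16)**2 = 11881/256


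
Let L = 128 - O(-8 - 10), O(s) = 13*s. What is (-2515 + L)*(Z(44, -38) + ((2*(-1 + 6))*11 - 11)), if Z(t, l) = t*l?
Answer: 3386669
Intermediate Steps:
Z(t, l) = l*t
L = 362 (L = 128 - 13*(-8 - 10) = 128 - 13*(-18) = 128 - 1*(-234) = 128 + 234 = 362)
(-2515 + L)*(Z(44, -38) + ((2*(-1 + 6))*11 - 11)) = (-2515 + 362)*(-38*44 + ((2*(-1 + 6))*11 - 11)) = -2153*(-1672 + ((2*5)*11 - 11)) = -2153*(-1672 + (10*11 - 11)) = -2153*(-1672 + (110 - 11)) = -2153*(-1672 + 99) = -2153*(-1573) = 3386669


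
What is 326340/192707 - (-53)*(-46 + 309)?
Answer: 2686469213/192707 ≈ 13941.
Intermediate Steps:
326340/192707 - (-53)*(-46 + 309) = 326340*(1/192707) - (-53)*263 = 326340/192707 - 1*(-13939) = 326340/192707 + 13939 = 2686469213/192707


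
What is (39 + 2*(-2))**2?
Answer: 1225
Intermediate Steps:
(39 + 2*(-2))**2 = (39 - 4)**2 = 35**2 = 1225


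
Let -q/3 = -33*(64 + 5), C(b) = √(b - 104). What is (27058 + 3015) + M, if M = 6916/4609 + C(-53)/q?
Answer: 138613373/4609 + I*√157/6831 ≈ 30075.0 + 0.0018343*I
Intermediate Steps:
C(b) = √(-104 + b)
q = 6831 (q = -(-99)*(64 + 5) = -(-99)*69 = -3*(-2277) = 6831)
M = 6916/4609 + I*√157/6831 (M = 6916/4609 + √(-104 - 53)/6831 = 6916*(1/4609) + √(-157)*(1/6831) = 6916/4609 + (I*√157)*(1/6831) = 6916/4609 + I*√157/6831 ≈ 1.5005 + 0.0018343*I)
(27058 + 3015) + M = (27058 + 3015) + (6916/4609 + I*√157/6831) = 30073 + (6916/4609 + I*√157/6831) = 138613373/4609 + I*√157/6831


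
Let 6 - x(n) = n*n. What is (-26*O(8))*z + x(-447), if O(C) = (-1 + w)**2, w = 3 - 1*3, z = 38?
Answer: -200791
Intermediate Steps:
w = 0 (w = 3 - 3 = 0)
x(n) = 6 - n**2 (x(n) = 6 - n*n = 6 - n**2)
O(C) = 1 (O(C) = (-1 + 0)**2 = (-1)**2 = 1)
(-26*O(8))*z + x(-447) = -26*1*38 + (6 - 1*(-447)**2) = -26*38 + (6 - 1*199809) = -988 + (6 - 199809) = -988 - 199803 = -200791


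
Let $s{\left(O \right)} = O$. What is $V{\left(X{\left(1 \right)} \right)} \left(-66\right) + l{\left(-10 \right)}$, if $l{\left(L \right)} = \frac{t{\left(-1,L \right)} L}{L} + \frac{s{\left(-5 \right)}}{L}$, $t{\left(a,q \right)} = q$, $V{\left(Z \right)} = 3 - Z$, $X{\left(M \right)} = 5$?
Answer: $\frac{245}{2} \approx 122.5$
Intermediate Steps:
$l{\left(L \right)} = L - \frac{5}{L}$ ($l{\left(L \right)} = \frac{L L}{L} - \frac{5}{L} = \frac{L^{2}}{L} - \frac{5}{L} = L - \frac{5}{L}$)
$V{\left(X{\left(1 \right)} \right)} \left(-66\right) + l{\left(-10 \right)} = \left(3 - 5\right) \left(-66\right) - \left(10 + \frac{5}{-10}\right) = \left(3 - 5\right) \left(-66\right) - \frac{19}{2} = \left(-2\right) \left(-66\right) + \left(-10 + \frac{1}{2}\right) = 132 - \frac{19}{2} = \frac{245}{2}$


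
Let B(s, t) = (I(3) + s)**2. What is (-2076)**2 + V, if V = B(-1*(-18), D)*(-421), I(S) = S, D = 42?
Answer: 4124115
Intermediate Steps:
B(s, t) = (3 + s)**2
V = -185661 (V = (3 - 1*(-18))**2*(-421) = (3 + 18)**2*(-421) = 21**2*(-421) = 441*(-421) = -185661)
(-2076)**2 + V = (-2076)**2 - 185661 = 4309776 - 185661 = 4124115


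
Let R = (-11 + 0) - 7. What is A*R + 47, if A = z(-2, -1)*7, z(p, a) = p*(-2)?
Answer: -457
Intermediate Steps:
R = -18 (R = -11 - 7 = -18)
z(p, a) = -2*p
A = 28 (A = -2*(-2)*7 = 4*7 = 28)
A*R + 47 = 28*(-18) + 47 = -504 + 47 = -457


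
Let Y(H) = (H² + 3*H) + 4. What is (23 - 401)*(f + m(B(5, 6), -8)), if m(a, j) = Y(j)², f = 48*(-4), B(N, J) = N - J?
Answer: -659232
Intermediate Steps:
Y(H) = 4 + H² + 3*H
f = -192
m(a, j) = (4 + j² + 3*j)²
(23 - 401)*(f + m(B(5, 6), -8)) = (23 - 401)*(-192 + (4 + (-8)² + 3*(-8))²) = -378*(-192 + (4 + 64 - 24)²) = -378*(-192 + 44²) = -378*(-192 + 1936) = -378*1744 = -659232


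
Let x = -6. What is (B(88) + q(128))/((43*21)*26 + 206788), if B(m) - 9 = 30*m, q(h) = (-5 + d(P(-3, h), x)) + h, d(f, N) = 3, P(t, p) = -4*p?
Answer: 2775/230266 ≈ 0.012051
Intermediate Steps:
q(h) = -2 + h (q(h) = (-5 + 3) + h = -2 + h)
B(m) = 9 + 30*m
(B(88) + q(128))/((43*21)*26 + 206788) = ((9 + 30*88) + (-2 + 128))/((43*21)*26 + 206788) = ((9 + 2640) + 126)/(903*26 + 206788) = (2649 + 126)/(23478 + 206788) = 2775/230266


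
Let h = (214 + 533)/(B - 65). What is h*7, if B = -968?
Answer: -5229/1033 ≈ -5.0620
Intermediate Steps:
h = -747/1033 (h = (214 + 533)/(-968 - 65) = 747/(-1033) = 747*(-1/1033) = -747/1033 ≈ -0.72314)
h*7 = -747/1033*7 = -5229/1033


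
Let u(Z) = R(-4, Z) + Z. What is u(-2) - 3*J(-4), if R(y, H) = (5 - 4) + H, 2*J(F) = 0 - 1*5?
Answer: 9/2 ≈ 4.5000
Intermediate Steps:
J(F) = -5/2 (J(F) = (0 - 1*5)/2 = (0 - 5)/2 = (1/2)*(-5) = -5/2)
R(y, H) = 1 + H
u(Z) = 1 + 2*Z (u(Z) = (1 + Z) + Z = 1 + 2*Z)
u(-2) - 3*J(-4) = (1 + 2*(-2)) - 3*(-5/2) = (1 - 4) + 15/2 = -3 + 15/2 = 9/2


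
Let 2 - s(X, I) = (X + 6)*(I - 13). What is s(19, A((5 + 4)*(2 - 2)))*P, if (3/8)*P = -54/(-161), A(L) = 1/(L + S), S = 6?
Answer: 46488/161 ≈ 288.75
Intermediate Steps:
A(L) = 1/(6 + L) (A(L) = 1/(L + 6) = 1/(6 + L))
s(X, I) = 2 - (-13 + I)*(6 + X) (s(X, I) = 2 - (X + 6)*(I - 13) = 2 - (6 + X)*(-13 + I) = 2 - (-13 + I)*(6 + X))
P = 144/161 (P = 8*(-54/(-161))/3 = 8*(-54*(-1/161))/3 = (8/3)*(54/161) = 144/161 ≈ 0.89441)
s(19, A((5 + 4)*(2 - 2)))*P = (80 - 6/(6 + (5 + 4)*(2 - 2)) + 13*19 - 1*19/(6 + (5 + 4)*(2 - 2)))*(144/161) = (80 - 6/(6 + 9*0) + 247 - 1*19/(6 + 9*0))*(144/161) = (80 - 6/(6 + 0) + 247 - 1*19/(6 + 0))*(144/161) = (80 - 6/6 + 247 - 1*19/6)*(144/161) = (80 - 6*1/6 + 247 - 1*1/6*19)*(144/161) = (80 - 1 + 247 - 19/6)*(144/161) = (1937/6)*(144/161) = 46488/161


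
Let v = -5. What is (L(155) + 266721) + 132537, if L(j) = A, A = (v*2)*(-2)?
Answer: 399278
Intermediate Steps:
A = 20 (A = -5*2*(-2) = -10*(-2) = 20)
L(j) = 20
(L(155) + 266721) + 132537 = (20 + 266721) + 132537 = 266741 + 132537 = 399278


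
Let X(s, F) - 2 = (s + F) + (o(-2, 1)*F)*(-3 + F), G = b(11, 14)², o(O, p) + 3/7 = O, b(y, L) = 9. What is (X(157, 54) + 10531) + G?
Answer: 28957/7 ≈ 4136.7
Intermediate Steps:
o(O, p) = -3/7 + O
G = 81 (G = 9² = 81)
X(s, F) = 2 + F + s - 17*F*(-3 + F)/7 (X(s, F) = 2 + ((s + F) + ((-3/7 - 2)*F)*(-3 + F)) = 2 + ((F + s) + (-17*F/7)*(-3 + F)) = 2 + ((F + s) - 17*F*(-3 + F)/7) = 2 + (F + s - 17*F*(-3 + F)/7) = 2 + F + s - 17*F*(-3 + F)/7)
(X(157, 54) + 10531) + G = ((2 + 157 - 17/7*54² + (58/7)*54) + 10531) + 81 = ((2 + 157 - 17/7*2916 + 3132/7) + 10531) + 81 = ((2 + 157 - 49572/7 + 3132/7) + 10531) + 81 = (-45327/7 + 10531) + 81 = 28390/7 + 81 = 28957/7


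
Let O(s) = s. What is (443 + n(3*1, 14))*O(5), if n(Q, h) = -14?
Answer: 2145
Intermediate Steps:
(443 + n(3*1, 14))*O(5) = (443 - 14)*5 = 429*5 = 2145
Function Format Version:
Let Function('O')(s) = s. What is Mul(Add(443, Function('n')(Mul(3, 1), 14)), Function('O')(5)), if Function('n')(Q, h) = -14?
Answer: 2145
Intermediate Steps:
Mul(Add(443, Function('n')(Mul(3, 1), 14)), Function('O')(5)) = Mul(Add(443, -14), 5) = Mul(429, 5) = 2145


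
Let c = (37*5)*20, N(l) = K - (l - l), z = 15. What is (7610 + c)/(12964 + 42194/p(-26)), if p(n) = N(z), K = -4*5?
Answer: 37700/36181 ≈ 1.0420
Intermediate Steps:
K = -20
N(l) = -20 (N(l) = -20 - (l - l) = -20 - 1*0 = -20 + 0 = -20)
p(n) = -20
c = 3700 (c = 185*20 = 3700)
(7610 + c)/(12964 + 42194/p(-26)) = (7610 + 3700)/(12964 + 42194/(-20)) = 11310/(12964 + 42194*(-1/20)) = 11310/(12964 - 21097/10) = 11310/(108543/10) = 11310*(10/108543) = 37700/36181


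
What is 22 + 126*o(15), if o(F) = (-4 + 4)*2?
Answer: 22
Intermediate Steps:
o(F) = 0 (o(F) = 0*2 = 0)
22 + 126*o(15) = 22 + 126*0 = 22 + 0 = 22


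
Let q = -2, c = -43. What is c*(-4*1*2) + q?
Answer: 342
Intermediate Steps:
c*(-4*1*2) + q = -43*(-4*1)*2 - 2 = -(-172)*2 - 2 = -43*(-8) - 2 = 344 - 2 = 342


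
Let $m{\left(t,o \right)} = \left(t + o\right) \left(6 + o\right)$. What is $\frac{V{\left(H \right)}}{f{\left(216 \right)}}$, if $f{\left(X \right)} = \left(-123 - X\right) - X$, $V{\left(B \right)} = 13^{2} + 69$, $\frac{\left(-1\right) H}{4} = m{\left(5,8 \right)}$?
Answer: $- \frac{238}{555} \approx -0.42883$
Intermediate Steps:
$m{\left(t,o \right)} = \left(6 + o\right) \left(o + t\right)$ ($m{\left(t,o \right)} = \left(o + t\right) \left(6 + o\right) = \left(6 + o\right) \left(o + t\right)$)
$H = -728$ ($H = - 4 \left(8^{2} + 6 \cdot 8 + 6 \cdot 5 + 8 \cdot 5\right) = - 4 \left(64 + 48 + 30 + 40\right) = \left(-4\right) 182 = -728$)
$V{\left(B \right)} = 238$ ($V{\left(B \right)} = 169 + 69 = 238$)
$f{\left(X \right)} = -123 - 2 X$
$\frac{V{\left(H \right)}}{f{\left(216 \right)}} = \frac{238}{-123 - 432} = \frac{238}{-555} = 238 \left(- \frac{1}{555}\right) = - \frac{238}{555}$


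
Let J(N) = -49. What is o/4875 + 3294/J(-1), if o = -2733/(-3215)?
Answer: -17209046611/255994375 ≈ -67.224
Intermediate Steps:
o = 2733/3215 (o = -2733*(-1/3215) = 2733/3215 ≈ 0.85008)
o/4875 + 3294/J(-1) = (2733/3215)/4875 + 3294/(-49) = (2733/3215)*(1/4875) + 3294*(-1/49) = 911/5224375 - 3294/49 = -17209046611/255994375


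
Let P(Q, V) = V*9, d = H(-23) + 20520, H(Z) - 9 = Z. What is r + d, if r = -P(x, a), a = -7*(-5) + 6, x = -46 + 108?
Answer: 20137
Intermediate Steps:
H(Z) = 9 + Z
d = 20506 (d = (9 - 23) + 20520 = -14 + 20520 = 20506)
x = 62
a = 41 (a = 35 + 6 = 41)
P(Q, V) = 9*V
r = -369 (r = -9*41 = -1*369 = -369)
r + d = -369 + 20506 = 20137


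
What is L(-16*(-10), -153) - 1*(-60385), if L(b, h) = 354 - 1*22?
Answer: 60717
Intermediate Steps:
L(b, h) = 332 (L(b, h) = 354 - 22 = 332)
L(-16*(-10), -153) - 1*(-60385) = 332 - 1*(-60385) = 332 + 60385 = 60717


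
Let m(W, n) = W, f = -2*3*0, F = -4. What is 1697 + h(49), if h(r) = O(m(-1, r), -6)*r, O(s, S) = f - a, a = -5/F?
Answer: 6543/4 ≈ 1635.8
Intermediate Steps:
a = 5/4 (a = -5/(-4) = -5*(-¼) = 5/4 ≈ 1.2500)
f = 0 (f = -6*0 = 0)
O(s, S) = -5/4 (O(s, S) = 0 - 1*5/4 = 0 - 5/4 = -5/4)
h(r) = -5*r/4
1697 + h(49) = 1697 - 5/4*49 = 1697 - 245/4 = 6543/4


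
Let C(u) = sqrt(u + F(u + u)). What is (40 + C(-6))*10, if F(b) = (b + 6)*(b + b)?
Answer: 400 + 10*sqrt(138) ≈ 517.47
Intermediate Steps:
F(b) = 2*b*(6 + b) (F(b) = (6 + b)*(2*b) = 2*b*(6 + b))
C(u) = sqrt(u + 4*u*(6 + 2*u)) (C(u) = sqrt(u + 2*(u + u)*(6 + (u + u))) = sqrt(u + 2*(2*u)*(6 + 2*u)) = sqrt(u + 4*u*(6 + 2*u)))
(40 + C(-6))*10 = (40 + sqrt(-6*(25 + 8*(-6))))*10 = (40 + sqrt(-6*(25 - 48)))*10 = (40 + sqrt(-6*(-23)))*10 = (40 + sqrt(138))*10 = 400 + 10*sqrt(138)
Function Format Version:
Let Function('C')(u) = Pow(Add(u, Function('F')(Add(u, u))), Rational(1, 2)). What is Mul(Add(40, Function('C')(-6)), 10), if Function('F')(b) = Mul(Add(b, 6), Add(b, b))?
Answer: Add(400, Mul(10, Pow(138, Rational(1, 2)))) ≈ 517.47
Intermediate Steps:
Function('F')(b) = Mul(2, b, Add(6, b)) (Function('F')(b) = Mul(Add(6, b), Mul(2, b)) = Mul(2, b, Add(6, b)))
Function('C')(u) = Pow(Add(u, Mul(4, u, Add(6, Mul(2, u)))), Rational(1, 2)) (Function('C')(u) = Pow(Add(u, Mul(2, Add(u, u), Add(6, Add(u, u)))), Rational(1, 2)) = Pow(Add(u, Mul(2, Mul(2, u), Add(6, Mul(2, u)))), Rational(1, 2)) = Pow(Add(u, Mul(4, u, Add(6, Mul(2, u)))), Rational(1, 2)))
Mul(Add(40, Function('C')(-6)), 10) = Mul(Add(40, Pow(Mul(-6, Add(25, Mul(8, -6))), Rational(1, 2))), 10) = Mul(Add(40, Pow(Mul(-6, Add(25, -48)), Rational(1, 2))), 10) = Mul(Add(40, Pow(Mul(-6, -23), Rational(1, 2))), 10) = Mul(Add(40, Pow(138, Rational(1, 2))), 10) = Add(400, Mul(10, Pow(138, Rational(1, 2))))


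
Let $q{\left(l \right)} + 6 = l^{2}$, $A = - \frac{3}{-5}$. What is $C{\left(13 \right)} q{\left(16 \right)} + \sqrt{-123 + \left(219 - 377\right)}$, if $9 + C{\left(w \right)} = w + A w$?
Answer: $2950 + i \sqrt{281} \approx 2950.0 + 16.763 i$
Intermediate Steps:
$A = \frac{3}{5}$ ($A = \left(-3\right) \left(- \frac{1}{5}\right) = \frac{3}{5} \approx 0.6$)
$C{\left(w \right)} = -9 + \frac{8 w}{5}$ ($C{\left(w \right)} = -9 + \left(w + \frac{3 w}{5}\right) = -9 + \frac{8 w}{5}$)
$q{\left(l \right)} = -6 + l^{2}$
$C{\left(13 \right)} q{\left(16 \right)} + \sqrt{-123 + \left(219 - 377\right)} = \left(-9 + \frac{8}{5} \cdot 13\right) \left(-6 + 16^{2}\right) + \sqrt{-123 + \left(219 - 377\right)} = \left(-9 + \frac{104}{5}\right) \left(-6 + 256\right) + \sqrt{-123 - 158} = \frac{59}{5} \cdot 250 + \sqrt{-281} = 2950 + i \sqrt{281}$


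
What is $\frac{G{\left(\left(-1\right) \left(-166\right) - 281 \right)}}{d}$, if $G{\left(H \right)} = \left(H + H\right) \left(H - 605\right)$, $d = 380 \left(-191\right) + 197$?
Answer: $- \frac{165600}{72383} \approx -2.2878$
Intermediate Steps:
$d = -72383$ ($d = -72580 + 197 = -72383$)
$G{\left(H \right)} = 2 H \left(-605 + H\right)$
$\frac{G{\left(\left(-1\right) \left(-166\right) - 281 \right)}}{d} = \frac{2 \left(\left(-1\right) \left(-166\right) - 281\right) \left(-605 - 115\right)}{-72383} = 2 \left(166 - 281\right) \left(-605 + \left(166 - 281\right)\right) \left(- \frac{1}{72383}\right) = 2 \left(-115\right) \left(-605 - 115\right) \left(- \frac{1}{72383}\right) = 2 \left(-115\right) \left(-720\right) \left(- \frac{1}{72383}\right) = 165600 \left(- \frac{1}{72383}\right) = - \frac{165600}{72383}$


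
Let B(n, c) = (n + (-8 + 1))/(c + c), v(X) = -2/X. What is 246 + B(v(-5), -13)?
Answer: 32013/130 ≈ 246.25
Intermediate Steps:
B(n, c) = (-7 + n)/(2*c) (B(n, c) = (n - 7)/((2*c)) = (-7 + n)*(1/(2*c)) = (-7 + n)/(2*c))
246 + B(v(-5), -13) = 246 + (1/2)*(-7 - 2/(-5))/(-13) = 246 + (1/2)*(-1/13)*(-7 - 2*(-1/5)) = 246 + (1/2)*(-1/13)*(-7 + 2/5) = 246 + (1/2)*(-1/13)*(-33/5) = 246 + 33/130 = 32013/130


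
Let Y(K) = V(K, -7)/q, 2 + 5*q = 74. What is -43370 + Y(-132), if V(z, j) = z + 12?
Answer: -130135/3 ≈ -43378.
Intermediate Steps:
V(z, j) = 12 + z
q = 72/5 (q = -2/5 + (1/5)*74 = -2/5 + 74/5 = 72/5 ≈ 14.400)
Y(K) = 5/6 + 5*K/72 (Y(K) = (12 + K)/(72/5) = (12 + K)*(5/72) = 5/6 + 5*K/72)
-43370 + Y(-132) = -43370 + (5/6 + (5/72)*(-132)) = -43370 + (5/6 - 55/6) = -43370 - 25/3 = -130135/3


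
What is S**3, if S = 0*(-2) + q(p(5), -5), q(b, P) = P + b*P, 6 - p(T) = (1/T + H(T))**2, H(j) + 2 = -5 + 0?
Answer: 944076141/125 ≈ 7.5526e+6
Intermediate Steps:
H(j) = -7 (H(j) = -2 + (-5 + 0) = -2 - 5 = -7)
p(T) = 6 - (-7 + 1/T)**2 (p(T) = 6 - (1/T - 7)**2 = 6 - (-7 + 1/T)**2)
q(b, P) = P + P*b
S = 981/5 (S = 0*(-2) - 5*(1 + (-43 - 1/5**2 + 14/5)) = 0 - 5*(1 + (-43 - 1*1/25 + 14*(1/5))) = 0 - 5*(1 + (-43 - 1/25 + 14/5)) = 0 - 5*(1 - 1006/25) = 0 - 5*(-981/25) = 0 + 981/5 = 981/5 ≈ 196.20)
S**3 = (981/5)**3 = 944076141/125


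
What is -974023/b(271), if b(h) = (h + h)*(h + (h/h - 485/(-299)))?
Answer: -291232877/44342646 ≈ -6.5678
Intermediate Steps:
b(h) = 2*h*(784/299 + h) (b(h) = (2*h)*(h + (1 - 485*(-1/299))) = (2*h)*(h + (1 + 485/299)) = (2*h)*(h + 784/299) = (2*h)*(784/299 + h) = 2*h*(784/299 + h))
-974023/b(271) = -974023*299/(542*(784 + 299*271)) = -974023*299/(542*(784 + 81029)) = -974023/((2/299)*271*81813) = -974023/44342646/299 = -974023*299/44342646 = -291232877/44342646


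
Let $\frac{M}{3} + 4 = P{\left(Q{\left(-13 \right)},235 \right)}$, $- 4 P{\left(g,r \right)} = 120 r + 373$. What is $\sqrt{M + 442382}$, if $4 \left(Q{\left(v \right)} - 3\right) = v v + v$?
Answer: $\frac{\sqrt{1683761}}{2} \approx 648.8$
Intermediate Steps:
$Q{\left(v \right)} = 3 + \frac{v}{4} + \frac{v^{2}}{4}$ ($Q{\left(v \right)} = 3 + \frac{v v + v}{4} = 3 + \frac{v^{2} + v}{4} = 3 + \frac{v + v^{2}}{4} = 3 + \left(\frac{v}{4} + \frac{v^{2}}{4}\right) = 3 + \frac{v}{4} + \frac{v^{2}}{4}$)
$P{\left(g,r \right)} = - \frac{373}{4} - 30 r$ ($P{\left(g,r \right)} = - \frac{120 r + 373}{4} = - \frac{373 + 120 r}{4} = - \frac{373}{4} - 30 r$)
$M = - \frac{85767}{4}$ ($M = -12 + 3 \left(- \frac{373}{4} - 7050\right) = -12 + 3 \left(- \frac{28573}{4}\right) = -12 - \frac{85719}{4} = - \frac{85767}{4} \approx -21442.0$)
$\sqrt{M + 442382} = \sqrt{- \frac{85767}{4} + 442382} = \sqrt{\frac{1683761}{4}} = \frac{\sqrt{1683761}}{2}$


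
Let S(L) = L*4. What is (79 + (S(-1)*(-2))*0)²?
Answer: 6241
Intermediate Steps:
S(L) = 4*L
(79 + (S(-1)*(-2))*0)² = (79 + ((4*(-1))*(-2))*0)² = (79 - 4*(-2)*0)² = (79 + 8*0)² = (79 + 0)² = 79² = 6241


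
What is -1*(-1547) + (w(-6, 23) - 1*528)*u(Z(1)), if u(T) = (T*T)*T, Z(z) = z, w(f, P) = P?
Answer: 1042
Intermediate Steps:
u(T) = T³ (u(T) = T²*T = T³)
-1*(-1547) + (w(-6, 23) - 1*528)*u(Z(1)) = -1*(-1547) + (23 - 1*528)*1³ = 1547 + (23 - 528)*1 = 1547 - 505*1 = 1547 - 505 = 1042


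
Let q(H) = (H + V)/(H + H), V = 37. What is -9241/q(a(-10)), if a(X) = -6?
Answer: 110892/31 ≈ 3577.2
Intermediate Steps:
q(H) = (37 + H)/(2*H) (q(H) = (H + 37)/(H + H) = (37 + H)/((2*H)) = (37 + H)*(1/(2*H)) = (37 + H)/(2*H))
-9241/q(a(-10)) = -9241*(-12/(37 - 6)) = -9241/((½)*(-⅙)*31) = -9241/(-31/12) = -9241*(-12/31) = 110892/31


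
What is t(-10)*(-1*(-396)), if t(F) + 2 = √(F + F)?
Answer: -792 + 792*I*√5 ≈ -792.0 + 1771.0*I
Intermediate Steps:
t(F) = -2 + √2*√F (t(F) = -2 + √(F + F) = -2 + √(2*F) = -2 + √2*√F)
t(-10)*(-1*(-396)) = (-2 + √2*√(-10))*(-1*(-396)) = (-2 + √2*(I*√10))*396 = (-2 + 2*I*√5)*396 = -792 + 792*I*√5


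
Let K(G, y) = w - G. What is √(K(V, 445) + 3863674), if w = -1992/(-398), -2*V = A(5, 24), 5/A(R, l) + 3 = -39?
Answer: √269901790060287/8358 ≈ 1965.6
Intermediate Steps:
A(R, l) = -5/42 (A(R, l) = 5/(-3 - 39) = 5/(-42) = 5*(-1/42) = -5/42)
V = 5/84 (V = -½*(-5/42) = 5/84 ≈ 0.059524)
w = 996/199 (w = -1992*(-1/398) = 996/199 ≈ 5.0050)
K(G, y) = 996/199 - G
√(K(V, 445) + 3863674) = √((996/199 - 1*5/84) + 3863674) = √((996/199 - 5/84) + 3863674) = √(82669/16716 + 3863674) = √(64585257253/16716) = √269901790060287/8358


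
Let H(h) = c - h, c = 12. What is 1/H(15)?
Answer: -⅓ ≈ -0.33333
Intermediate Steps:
H(h) = 12 - h
1/H(15) = 1/(12 - 1*15) = 1/(12 - 15) = 1/(-3) = -⅓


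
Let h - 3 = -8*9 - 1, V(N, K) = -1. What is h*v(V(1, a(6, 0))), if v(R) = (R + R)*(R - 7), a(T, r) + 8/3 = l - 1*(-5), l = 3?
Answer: -1120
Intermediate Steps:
a(T, r) = 16/3 (a(T, r) = -8/3 + (3 - 1*(-5)) = -8/3 + (3 + 5) = -8/3 + 8 = 16/3)
v(R) = 2*R*(-7 + R) (v(R) = (2*R)*(-7 + R) = 2*R*(-7 + R))
h = -70 (h = 3 + (-8*9 - 1) = 3 + (-72 - 1) = 3 - 73 = -70)
h*v(V(1, a(6, 0))) = -140*(-1)*(-7 - 1) = -140*(-1)*(-8) = -70*16 = -1120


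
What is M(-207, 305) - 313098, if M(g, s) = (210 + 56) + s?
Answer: -312527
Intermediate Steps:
M(g, s) = 266 + s
M(-207, 305) - 313098 = (266 + 305) - 313098 = 571 - 313098 = -312527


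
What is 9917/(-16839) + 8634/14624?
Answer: 180859/123126768 ≈ 0.0014689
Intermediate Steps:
9917/(-16839) + 8634/14624 = 9917*(-1/16839) + 8634*(1/14624) = -9917/16839 + 4317/7312 = 180859/123126768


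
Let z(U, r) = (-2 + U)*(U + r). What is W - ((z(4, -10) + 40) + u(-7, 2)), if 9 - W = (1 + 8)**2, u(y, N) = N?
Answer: -102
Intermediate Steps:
W = -72 (W = 9 - (1 + 8)**2 = 9 - 1*9**2 = 9 - 1*81 = 9 - 81 = -72)
W - ((z(4, -10) + 40) + u(-7, 2)) = -72 - (((4**2 - 2*4 - 2*(-10) + 4*(-10)) + 40) + 2) = -72 - (((16 - 8 + 20 - 40) + 40) + 2) = -72 - ((-12 + 40) + 2) = -72 - (28 + 2) = -72 - 1*30 = -72 - 30 = -102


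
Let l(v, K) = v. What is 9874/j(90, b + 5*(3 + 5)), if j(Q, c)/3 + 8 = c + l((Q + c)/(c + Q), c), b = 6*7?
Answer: 9874/225 ≈ 43.884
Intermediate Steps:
b = 42
j(Q, c) = -21 + 3*c (j(Q, c) = -24 + 3*(c + (Q + c)/(c + Q)) = -24 + 3*(c + (Q + c)/(Q + c)) = -24 + 3*(c + 1) = -24 + 3*(1 + c) = -24 + (3 + 3*c) = -21 + 3*c)
9874/j(90, b + 5*(3 + 5)) = 9874/(-21 + 3*(42 + 5*(3 + 5))) = 9874/(-21 + 3*(42 + 5*8)) = 9874/(-21 + 3*(42 + 40)) = 9874/(-21 + 3*82) = 9874/(-21 + 246) = 9874/225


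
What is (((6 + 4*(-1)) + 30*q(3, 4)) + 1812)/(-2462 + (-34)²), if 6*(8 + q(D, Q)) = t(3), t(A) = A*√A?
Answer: -787/653 - 15*√3/1306 ≈ -1.2251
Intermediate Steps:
t(A) = A^(3/2)
q(D, Q) = -8 + √3/2 (q(D, Q) = -8 + 3^(3/2)/6 = -8 + (3*√3)/6 = -8 + √3/2)
(((6 + 4*(-1)) + 30*q(3, 4)) + 1812)/(-2462 + (-34)²) = (((6 + 4*(-1)) + 30*(-8 + √3/2)) + 1812)/(-2462 + (-34)²) = (((6 - 4) + (-240 + 15*√3)) + 1812)/(-2462 + 1156) = ((2 + (-240 + 15*√3)) + 1812)/(-1306) = ((-238 + 15*√3) + 1812)*(-1/1306) = (1574 + 15*√3)*(-1/1306) = -787/653 - 15*√3/1306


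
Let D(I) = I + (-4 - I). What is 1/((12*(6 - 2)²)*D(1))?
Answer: -1/768 ≈ -0.0013021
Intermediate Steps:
D(I) = -4
1/((12*(6 - 2)²)*D(1)) = 1/((12*(6 - 2)²)*(-4)) = 1/((12*4²)*(-4)) = 1/((12*16)*(-4)) = 1/(192*(-4)) = 1/(-768) = -1/768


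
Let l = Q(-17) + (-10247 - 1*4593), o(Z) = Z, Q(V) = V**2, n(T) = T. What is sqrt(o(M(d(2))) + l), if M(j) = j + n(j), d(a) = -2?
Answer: I*sqrt(14555) ≈ 120.64*I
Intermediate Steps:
M(j) = 2*j (M(j) = j + j = 2*j)
l = -14551 (l = (-17)**2 + (-10247 - 1*4593) = 289 + (-10247 - 4593) = 289 - 14840 = -14551)
sqrt(o(M(d(2))) + l) = sqrt(2*(-2) - 14551) = sqrt(-4 - 14551) = sqrt(-14555) = I*sqrt(14555)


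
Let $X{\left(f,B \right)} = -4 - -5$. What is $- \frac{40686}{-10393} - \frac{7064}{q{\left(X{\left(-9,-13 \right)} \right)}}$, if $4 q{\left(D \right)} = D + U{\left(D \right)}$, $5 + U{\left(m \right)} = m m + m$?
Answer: $\frac{146872990}{10393} \approx 14132.0$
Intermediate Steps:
$U{\left(m \right)} = -5 + m + m^{2}$ ($U{\left(m \right)} = -5 + \left(m m + m\right) = -5 + \left(m^{2} + m\right) = -5 + \left(m + m^{2}\right) = -5 + m + m^{2}$)
$X{\left(f,B \right)} = 1$ ($X{\left(f,B \right)} = -4 + 5 = 1$)
$q{\left(D \right)} = - \frac{5}{4} + \frac{D}{2} + \frac{D^{2}}{4}$ ($q{\left(D \right)} = \frac{D + \left(-5 + D + D^{2}\right)}{4} = \frac{-5 + D^{2} + 2 D}{4} = - \frac{5}{4} + \frac{D}{2} + \frac{D^{2}}{4}$)
$- \frac{40686}{-10393} - \frac{7064}{q{\left(X{\left(-9,-13 \right)} \right)}} = - \frac{40686}{-10393} - \frac{7064}{- \frac{5}{4} + \frac{1}{2} \cdot 1 + \frac{1^{2}}{4}} = \left(-40686\right) \left(- \frac{1}{10393}\right) - \frac{7064}{- \frac{5}{4} + \frac{1}{2} + \frac{1}{4} \cdot 1} = \frac{40686}{10393} - \frac{7064}{- \frac{5}{4} + \frac{1}{2} + \frac{1}{4}} = \frac{40686}{10393} - \frac{7064}{- \frac{1}{2}} = \frac{40686}{10393} - -14128 = \frac{40686}{10393} + 14128 = \frac{146872990}{10393}$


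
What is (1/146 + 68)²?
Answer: 98585041/21316 ≈ 4624.9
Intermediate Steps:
(1/146 + 68)² = (9929/146)² = 98585041/21316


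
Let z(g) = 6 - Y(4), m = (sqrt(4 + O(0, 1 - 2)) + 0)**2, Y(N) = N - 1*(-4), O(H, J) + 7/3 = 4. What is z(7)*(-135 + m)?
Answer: 776/3 ≈ 258.67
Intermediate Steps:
O(H, J) = 5/3 (O(H, J) = -7/3 + 4 = 5/3)
Y(N) = 4 + N (Y(N) = N + 4 = 4 + N)
m = 17/3 (m = (sqrt(4 + 5/3) + 0)**2 = (sqrt(17/3) + 0)**2 = (sqrt(51)/3 + 0)**2 = (sqrt(51)/3)**2 = 17/3 ≈ 5.6667)
z(g) = -2 (z(g) = 6 - (4 + 4) = 6 - 1*8 = 6 - 8 = -2)
z(7)*(-135 + m) = -2*(-135 + 17/3) = -2*(-388/3) = 776/3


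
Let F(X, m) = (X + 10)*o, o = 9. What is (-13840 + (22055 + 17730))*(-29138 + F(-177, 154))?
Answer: -794980745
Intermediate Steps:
F(X, m) = 90 + 9*X (F(X, m) = (X + 10)*9 = (10 + X)*9 = 90 + 9*X)
(-13840 + (22055 + 17730))*(-29138 + F(-177, 154)) = (-13840 + (22055 + 17730))*(-29138 + (90 + 9*(-177))) = (-13840 + 39785)*(-29138 + (90 - 1593)) = 25945*(-29138 - 1503) = 25945*(-30641) = -794980745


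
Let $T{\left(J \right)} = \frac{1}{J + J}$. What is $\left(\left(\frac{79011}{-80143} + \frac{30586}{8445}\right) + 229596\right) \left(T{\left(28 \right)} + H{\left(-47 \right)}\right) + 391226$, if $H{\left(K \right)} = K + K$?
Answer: $- \frac{803011254073294909}{37901227560} \approx -2.1187 \cdot 10^{7}$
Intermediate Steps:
$T{\left(J \right)} = \frac{1}{2 J}$
$H{\left(K \right)} = 2 K$
$\left(\left(\frac{79011}{-80143} + \frac{30586}{8445}\right) + 229596\right) \left(T{\left(28 \right)} + H{\left(-47 \right)}\right) + 391226 = \left(\left(\frac{79011}{-80143} + \frac{30586}{8445}\right) + 229596\right) \left(\frac{1}{2 \cdot 28} + 2 \left(-47\right)\right) + 391226 = \left(\left(79011 \left(- \frac{1}{80143}\right) + 30586 \cdot \frac{1}{8445}\right) + 229596\right) \left(\frac{1}{2} \cdot \frac{1}{28} - 94\right) + 391226 = \left(\left(- \frac{79011}{80143} + \frac{30586}{8445}\right) + 229596\right) \left(\frac{1}{56} - 94\right) + 391226 = \left(\frac{1784005903}{676807635} + 229596\right) \left(- \frac{5263}{56}\right) + 391226 = \frac{155394109771363}{676807635} \left(- \frac{5263}{56}\right) + 391226 = - \frac{817839199726683469}{37901227560} + 391226 = - \frac{803011254073294909}{37901227560}$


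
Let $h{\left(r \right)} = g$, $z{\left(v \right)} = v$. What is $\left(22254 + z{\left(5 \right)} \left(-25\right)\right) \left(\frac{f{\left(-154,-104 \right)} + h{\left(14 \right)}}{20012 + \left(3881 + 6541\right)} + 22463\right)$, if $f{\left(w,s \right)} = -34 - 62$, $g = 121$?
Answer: $\frac{15128246700743}{30434} \approx 4.9708 \cdot 10^{8}$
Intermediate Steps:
$h{\left(r \right)} = 121$
$f{\left(w,s \right)} = -96$ ($f{\left(w,s \right)} = -34 - 62 = -96$)
$\left(22254 + z{\left(5 \right)} \left(-25\right)\right) \left(\frac{f{\left(-154,-104 \right)} + h{\left(14 \right)}}{20012 + \left(3881 + 6541\right)} + 22463\right) = \left(22254 + 5 \left(-25\right)\right) \left(\frac{-96 + 121}{20012 + \left(3881 + 6541\right)} + 22463\right) = \left(22254 - 125\right) \left(\frac{25}{20012 + 10422} + 22463\right) = 22129 \left(\frac{25}{30434} + 22463\right) = 22129 \cdot \frac{683638967}{30434} = \frac{15128246700743}{30434}$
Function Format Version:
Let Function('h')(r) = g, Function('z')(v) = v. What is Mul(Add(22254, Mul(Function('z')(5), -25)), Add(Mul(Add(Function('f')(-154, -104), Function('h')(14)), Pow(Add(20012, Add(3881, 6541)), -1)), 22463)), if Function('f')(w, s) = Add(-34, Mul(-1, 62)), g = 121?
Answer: Rational(15128246700743, 30434) ≈ 4.9708e+8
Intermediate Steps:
Function('h')(r) = 121
Function('f')(w, s) = -96 (Function('f')(w, s) = Add(-34, -62) = -96)
Mul(Add(22254, Mul(Function('z')(5), -25)), Add(Mul(Add(Function('f')(-154, -104), Function('h')(14)), Pow(Add(20012, Add(3881, 6541)), -1)), 22463)) = Mul(Add(22254, Mul(5, -25)), Add(Mul(Add(-96, 121), Pow(Add(20012, Add(3881, 6541)), -1)), 22463)) = Mul(Add(22254, -125), Add(Mul(25, Pow(Add(20012, 10422), -1)), 22463)) = Mul(22129, Add(Mul(25, Pow(30434, -1)), 22463)) = Mul(22129, Add(Mul(25, Rational(1, 30434)), 22463)) = Mul(22129, Add(Rational(25, 30434), 22463)) = Mul(22129, Rational(683638967, 30434)) = Rational(15128246700743, 30434)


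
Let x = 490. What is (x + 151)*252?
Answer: 161532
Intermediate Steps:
(x + 151)*252 = (490 + 151)*252 = 641*252 = 161532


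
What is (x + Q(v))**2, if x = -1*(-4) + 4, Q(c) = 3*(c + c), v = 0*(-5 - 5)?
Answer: 64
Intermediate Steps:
v = 0 (v = 0*(-10) = 0)
Q(c) = 6*c (Q(c) = 3*(2*c) = 6*c)
x = 8 (x = 4 + 4 = 8)
(x + Q(v))**2 = (8 + 6*0)**2 = (8 + 0)**2 = 8**2 = 64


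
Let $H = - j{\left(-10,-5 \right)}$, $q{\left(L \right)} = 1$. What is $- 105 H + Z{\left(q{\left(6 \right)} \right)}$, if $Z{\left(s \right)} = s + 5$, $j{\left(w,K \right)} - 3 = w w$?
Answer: $10821$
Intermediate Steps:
$j{\left(w,K \right)} = 3 + w^{2}$ ($j{\left(w,K \right)} = 3 + w w = 3 + w^{2}$)
$H = -103$ ($H = - (3 + \left(-10\right)^{2}) = - (3 + 100) = \left(-1\right) 103 = -103$)
$Z{\left(s \right)} = 5 + s$
$- 105 H + Z{\left(q{\left(6 \right)} \right)} = \left(-105\right) \left(-103\right) + \left(5 + 1\right) = 10815 + 6 = 10821$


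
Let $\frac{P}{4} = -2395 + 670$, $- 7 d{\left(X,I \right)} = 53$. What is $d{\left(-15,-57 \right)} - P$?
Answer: $\frac{48247}{7} \approx 6892.4$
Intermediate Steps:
$d{\left(X,I \right)} = - \frac{53}{7}$ ($d{\left(X,I \right)} = \left(- \frac{1}{7}\right) 53 = - \frac{53}{7}$)
$P = -6900$ ($P = 4 \left(-2395 + 670\right) = 4 \left(-1725\right) = -6900$)
$d{\left(-15,-57 \right)} - P = - \frac{53}{7} - -6900 = - \frac{53}{7} + 6900 = \frac{48247}{7}$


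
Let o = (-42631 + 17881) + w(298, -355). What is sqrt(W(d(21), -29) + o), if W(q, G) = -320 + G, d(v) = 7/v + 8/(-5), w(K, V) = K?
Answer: I*sqrt(24801) ≈ 157.48*I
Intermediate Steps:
d(v) = -8/5 + 7/v (d(v) = 7/v + 8*(-1/5) = 7/v - 8/5 = -8/5 + 7/v)
o = -24452 (o = (-42631 + 17881) + 298 = -24750 + 298 = -24452)
sqrt(W(d(21), -29) + o) = sqrt((-320 - 29) - 24452) = sqrt(-349 - 24452) = sqrt(-24801) = I*sqrt(24801)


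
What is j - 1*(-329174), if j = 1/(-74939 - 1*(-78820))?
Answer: 1277524295/3881 ≈ 3.2917e+5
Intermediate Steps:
j = 1/3881 (j = 1/(-74939 + 78820) = 1/3881 ≈ 0.00025767)
j - 1*(-329174) = 1/3881 - 1*(-329174) = 1/3881 + 329174 = 1277524295/3881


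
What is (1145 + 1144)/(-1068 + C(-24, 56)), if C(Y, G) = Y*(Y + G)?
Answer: -763/612 ≈ -1.2467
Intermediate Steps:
C(Y, G) = Y*(G + Y)
(1145 + 1144)/(-1068 + C(-24, 56)) = (1145 + 1144)/(-1068 - 24*(56 - 24)) = 2289/(-1068 - 24*32) = 2289/(-1068 - 768) = 2289/(-1836) = 2289*(-1/1836) = -763/612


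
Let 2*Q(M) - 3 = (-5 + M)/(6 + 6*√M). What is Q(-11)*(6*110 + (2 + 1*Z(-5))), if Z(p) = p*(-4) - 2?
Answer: 8500/9 + 680*I*√11/9 ≈ 944.44 + 250.59*I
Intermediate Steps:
Z(p) = -2 - 4*p (Z(p) = -4*p - 2 = -2 - 4*p)
Q(M) = 3/2 + (-5 + M)/(2*(6 + 6*√M)) (Q(M) = 3/2 + ((-5 + M)/(6 + 6*√M))/2 = 3/2 + (-5 + M)/(2*(6 + 6*√M)))
Q(-11)*(6*110 + (2 + 1*Z(-5))) = ((13 - 11 + 18*√(-11))/(12*(1 + √(-11))))*(6*110 + (2 + 1*(-2 - 4*(-5)))) = ((13 - 11 + 18*(I*√11))/(12*(1 + I*√11)))*(660 + (2 + 1*(-2 + 20))) = ((13 - 11 + 18*I*√11)/(12*(1 + I*√11)))*(660 + (2 + 1*18)) = ((2 + 18*I*√11)/(12*(1 + I*√11)))*(660 + (2 + 18)) = ((2 + 18*I*√11)/(12*(1 + I*√11)))*(660 + 20) = ((2 + 18*I*√11)/(12*(1 + I*√11)))*680 = 170*(2 + 18*I*√11)/(3*(1 + I*√11))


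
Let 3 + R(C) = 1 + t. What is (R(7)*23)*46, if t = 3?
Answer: 1058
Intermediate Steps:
R(C) = 1 (R(C) = -3 + (1 + 3) = -3 + 4 = 1)
(R(7)*23)*46 = (1*23)*46 = 23*46 = 1058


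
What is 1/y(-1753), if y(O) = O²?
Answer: 1/3073009 ≈ 3.2541e-7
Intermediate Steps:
1/y(-1753) = 1/((-1753)²) = 1/3073009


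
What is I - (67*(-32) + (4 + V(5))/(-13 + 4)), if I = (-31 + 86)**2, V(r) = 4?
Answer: 46529/9 ≈ 5169.9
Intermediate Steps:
I = 3025 (I = 55**2 = 3025)
I - (67*(-32) + (4 + V(5))/(-13 + 4)) = 3025 - (67*(-32) + (4 + 4)/(-13 + 4)) = 3025 - (-2144 + 8/(-9)) = 3025 - (-2144 + 8*(-1/9)) = 3025 - (-2144 - 8/9) = 3025 - 1*(-19304/9) = 3025 + 19304/9 = 46529/9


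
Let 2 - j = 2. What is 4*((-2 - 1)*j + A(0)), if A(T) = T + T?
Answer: 0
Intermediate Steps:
j = 0 (j = 2 - 1*2 = 2 - 2 = 0)
A(T) = 2*T
4*((-2 - 1)*j + A(0)) = 4*((-2 - 1)*0 + 2*0) = 4*(-3*0 + 0) = 4*(0 + 0) = 4*0 = 0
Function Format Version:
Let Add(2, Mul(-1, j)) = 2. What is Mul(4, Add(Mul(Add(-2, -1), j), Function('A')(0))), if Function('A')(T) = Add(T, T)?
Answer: 0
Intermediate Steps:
j = 0 (j = Add(2, Mul(-1, 2)) = Add(2, -2) = 0)
Function('A')(T) = Mul(2, T)
Mul(4, Add(Mul(Add(-2, -1), j), Function('A')(0))) = Mul(4, Add(Mul(Add(-2, -1), 0), Mul(2, 0))) = Mul(4, Add(Mul(-3, 0), 0)) = Mul(4, Add(0, 0)) = Mul(4, 0) = 0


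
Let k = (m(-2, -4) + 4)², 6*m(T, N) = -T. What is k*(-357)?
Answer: -20111/3 ≈ -6703.7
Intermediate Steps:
m(T, N) = -T/6 (m(T, N) = (-T)/6 = -T/6)
k = 169/9 (k = (-⅙*(-2) + 4)² = (⅓ + 4)² = (13/3)² = 169/9 ≈ 18.778)
k*(-357) = (169/9)*(-357) = -20111/3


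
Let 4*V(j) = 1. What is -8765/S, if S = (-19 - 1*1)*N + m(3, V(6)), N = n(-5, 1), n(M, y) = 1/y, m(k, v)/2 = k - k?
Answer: 1753/4 ≈ 438.25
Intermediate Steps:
V(j) = ¼ (V(j) = (¼)*1 = ¼)
m(k, v) = 0 (m(k, v) = 2*(k - k) = 2*0 = 0)
N = 1 (N = 1/1 = 1)
S = -20 (S = (-19 - 1*1)*1 + 0 = (-19 - 1)*1 + 0 = -20*1 + 0 = -20 + 0 = -20)
-8765/S = -8765/(-20) = -8765*(-1/20) = 1753/4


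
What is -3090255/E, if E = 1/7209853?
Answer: -22280284282515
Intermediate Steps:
E = 1/7209853 ≈ 1.3870e-7
-3090255/E = -3090255/1/7209853 = -3090255*7209853 = -22280284282515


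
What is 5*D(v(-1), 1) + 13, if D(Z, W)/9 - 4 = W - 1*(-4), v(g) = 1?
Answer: 418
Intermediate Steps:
D(Z, W) = 72 + 9*W (D(Z, W) = 36 + 9*(W - 1*(-4)) = 36 + 9*(W + 4) = 36 + 9*(4 + W) = 36 + (36 + 9*W) = 72 + 9*W)
5*D(v(-1), 1) + 13 = 5*(72 + 9*1) + 13 = 5*(72 + 9) + 13 = 5*81 + 13 = 405 + 13 = 418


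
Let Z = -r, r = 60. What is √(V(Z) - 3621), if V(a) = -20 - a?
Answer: I*√3581 ≈ 59.841*I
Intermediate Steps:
Z = -60 (Z = -1*60 = -60)
√(V(Z) - 3621) = √((-20 - 1*(-60)) - 3621) = √((-20 + 60) - 3621) = √(40 - 3621) = √(-3581) = I*√3581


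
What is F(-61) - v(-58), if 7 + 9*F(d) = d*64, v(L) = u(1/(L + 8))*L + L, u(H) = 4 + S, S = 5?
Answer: 1309/9 ≈ 145.44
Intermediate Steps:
u(H) = 9 (u(H) = 4 + 5 = 9)
v(L) = 10*L (v(L) = 9*L + L = 10*L)
F(d) = -7/9 + 64*d/9 (F(d) = -7/9 + (d*64)/9 = -7/9 + (64*d)/9 = -7/9 + 64*d/9)
F(-61) - v(-58) = (-7/9 + (64/9)*(-61)) - 10*(-58) = (-7/9 - 3904/9) - 1*(-580) = -3911/9 + 580 = 1309/9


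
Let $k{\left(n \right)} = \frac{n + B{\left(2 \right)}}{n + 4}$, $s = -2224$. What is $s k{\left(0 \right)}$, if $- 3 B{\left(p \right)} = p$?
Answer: $\frac{1112}{3} \approx 370.67$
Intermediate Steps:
$B{\left(p \right)} = - \frac{p}{3}$
$k{\left(n \right)} = \frac{- \frac{2}{3} + n}{4 + n}$ ($k{\left(n \right)} = \frac{n - \frac{2}{3}}{n + 4} = \frac{n - \frac{2}{3}}{4 + n} = \frac{- \frac{2}{3} + n}{4 + n}$)
$s k{\left(0 \right)} = - 2224 \frac{- \frac{2}{3} + 0}{4 + 0} = - 2224 \cdot \frac{1}{4} \left(- \frac{2}{3}\right) = \left(-2224\right) \left(- \frac{1}{6}\right) = \frac{1112}{3}$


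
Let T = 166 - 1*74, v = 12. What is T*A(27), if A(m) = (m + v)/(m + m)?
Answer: 598/9 ≈ 66.444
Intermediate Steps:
A(m) = (12 + m)/(2*m) (A(m) = (m + 12)/(m + m) = (12 + m)/((2*m)) = (12 + m)*(1/(2*m)) = (12 + m)/(2*m))
T = 92 (T = 166 - 74 = 92)
T*A(27) = 92*((1/2)*(12 + 27)/27) = 92*((1/2)*(1/27)*39) = 92*(13/18) = 598/9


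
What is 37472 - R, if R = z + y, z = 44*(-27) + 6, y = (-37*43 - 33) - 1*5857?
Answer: 46135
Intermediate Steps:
y = -7481 (y = (-1591 - 33) - 5857 = -1624 - 5857 = -7481)
z = -1182 (z = -1188 + 6 = -1182)
R = -8663 (R = -1182 - 7481 = -8663)
37472 - R = 37472 - 1*(-8663) = 37472 + 8663 = 46135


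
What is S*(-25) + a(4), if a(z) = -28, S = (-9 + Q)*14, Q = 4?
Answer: 1722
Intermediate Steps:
S = -70 (S = (-9 + 4)*14 = -5*14 = -70)
S*(-25) + a(4) = -70*(-25) - 28 = 1750 - 28 = 1722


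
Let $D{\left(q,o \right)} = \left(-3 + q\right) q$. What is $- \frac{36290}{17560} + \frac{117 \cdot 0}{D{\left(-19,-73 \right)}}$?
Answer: $- \frac{3629}{1756} \approx -2.0666$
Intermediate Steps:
$D{\left(q,o \right)} = q \left(-3 + q\right)$
$- \frac{36290}{17560} + \frac{117 \cdot 0}{D{\left(-19,-73 \right)}} = - \frac{36290}{17560} + \frac{117 \cdot 0}{\left(-19\right) \left(-3 - 19\right)} = \left(-36290\right) \frac{1}{17560} + \frac{0}{\left(-19\right) \left(-22\right)} = - \frac{3629}{1756} + \frac{0}{418} = - \frac{3629}{1756} + 0 \cdot \frac{1}{418} = - \frac{3629}{1756} + 0 = - \frac{3629}{1756}$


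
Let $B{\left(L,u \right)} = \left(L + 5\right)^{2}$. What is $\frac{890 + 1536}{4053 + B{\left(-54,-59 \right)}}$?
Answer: $\frac{1213}{3227} \approx 0.37589$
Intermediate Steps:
$B{\left(L,u \right)} = \left(5 + L\right)^{2}$
$\frac{890 + 1536}{4053 + B{\left(-54,-59 \right)}} = \frac{890 + 1536}{4053 + \left(5 - 54\right)^{2}} = \frac{2426}{4053 + \left(-49\right)^{2}} = \frac{2426}{4053 + 2401} = \frac{2426}{6454} = 2426 \cdot \frac{1}{6454} = \frac{1213}{3227}$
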